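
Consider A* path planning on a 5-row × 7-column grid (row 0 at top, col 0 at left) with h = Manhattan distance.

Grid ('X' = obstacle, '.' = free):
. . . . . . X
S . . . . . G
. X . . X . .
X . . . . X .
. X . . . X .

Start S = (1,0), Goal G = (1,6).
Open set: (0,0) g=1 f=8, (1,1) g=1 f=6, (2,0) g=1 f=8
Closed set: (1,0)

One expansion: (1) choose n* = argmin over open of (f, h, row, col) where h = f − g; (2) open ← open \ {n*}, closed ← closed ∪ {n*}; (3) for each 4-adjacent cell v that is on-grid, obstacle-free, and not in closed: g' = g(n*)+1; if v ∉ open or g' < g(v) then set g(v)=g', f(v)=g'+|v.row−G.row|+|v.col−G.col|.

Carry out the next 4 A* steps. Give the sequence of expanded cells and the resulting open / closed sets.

step 1: expand (1,1) (f=6, h=5) → closed; open now [(0,0) g=1 f=8, (0,1) g=2 f=8, (1,2) g=2 f=6, (2,0) g=1 f=8]
step 2: expand (1,2) (f=6, h=4) → closed; open now [(0,0) g=1 f=8, (0,1) g=2 f=8, (0,2) g=3 f=8, (1,3) g=3 f=6, (2,0) g=1 f=8, (2,2) g=3 f=8]
step 3: expand (1,3) (f=6, h=3) → closed; open now [(0,0) g=1 f=8, (0,1) g=2 f=8, (0,2) g=3 f=8, (0,3) g=4 f=8, (1,4) g=4 f=6, (2,0) g=1 f=8, (2,2) g=3 f=8, (2,3) g=4 f=8]
step 4: expand (1,4) (f=6, h=2) → closed; open now [(0,0) g=1 f=8, (0,1) g=2 f=8, (0,2) g=3 f=8, (0,3) g=4 f=8, (0,4) g=5 f=8, (1,5) g=5 f=6, (2,0) g=1 f=8, (2,2) g=3 f=8, (2,3) g=4 f=8]

order=[(1,1) → (1,2) → (1,3) → (1,4)]; open=[(0,0) g=1 f=8, (0,1) g=2 f=8, (0,2) g=3 f=8, (0,3) g=4 f=8, (0,4) g=5 f=8, (1,5) g=5 f=6, (2,0) g=1 f=8, (2,2) g=3 f=8, (2,3) g=4 f=8]; closed=[(1,0), (1,1), (1,2), (1,3), (1,4)]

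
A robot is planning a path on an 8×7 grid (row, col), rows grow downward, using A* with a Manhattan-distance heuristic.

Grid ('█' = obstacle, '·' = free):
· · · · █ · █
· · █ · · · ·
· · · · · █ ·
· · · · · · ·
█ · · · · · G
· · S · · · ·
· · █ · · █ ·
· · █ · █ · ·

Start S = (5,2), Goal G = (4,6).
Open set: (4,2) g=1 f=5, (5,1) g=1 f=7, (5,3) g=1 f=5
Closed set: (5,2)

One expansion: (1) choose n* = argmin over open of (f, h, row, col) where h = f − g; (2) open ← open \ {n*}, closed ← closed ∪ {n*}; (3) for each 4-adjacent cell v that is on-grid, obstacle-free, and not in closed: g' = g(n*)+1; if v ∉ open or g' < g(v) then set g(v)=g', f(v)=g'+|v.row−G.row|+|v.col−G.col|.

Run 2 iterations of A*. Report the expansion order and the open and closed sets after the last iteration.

order=[(4,2) → (4,3)]; open=[(3,2) g=2 f=7, (3,3) g=3 f=7, (4,1) g=2 f=7, (4,4) g=3 f=5, (5,1) g=1 f=7, (5,3) g=1 f=5]; closed=[(4,2), (4,3), (5,2)]

step 1: expand (4,2) (f=5, h=4) → closed; open now [(3,2) g=2 f=7, (4,1) g=2 f=7, (4,3) g=2 f=5, (5,1) g=1 f=7, (5,3) g=1 f=5]
step 2: expand (4,3) (f=5, h=3) → closed; open now [(3,2) g=2 f=7, (3,3) g=3 f=7, (4,1) g=2 f=7, (4,4) g=3 f=5, (5,1) g=1 f=7, (5,3) g=1 f=5]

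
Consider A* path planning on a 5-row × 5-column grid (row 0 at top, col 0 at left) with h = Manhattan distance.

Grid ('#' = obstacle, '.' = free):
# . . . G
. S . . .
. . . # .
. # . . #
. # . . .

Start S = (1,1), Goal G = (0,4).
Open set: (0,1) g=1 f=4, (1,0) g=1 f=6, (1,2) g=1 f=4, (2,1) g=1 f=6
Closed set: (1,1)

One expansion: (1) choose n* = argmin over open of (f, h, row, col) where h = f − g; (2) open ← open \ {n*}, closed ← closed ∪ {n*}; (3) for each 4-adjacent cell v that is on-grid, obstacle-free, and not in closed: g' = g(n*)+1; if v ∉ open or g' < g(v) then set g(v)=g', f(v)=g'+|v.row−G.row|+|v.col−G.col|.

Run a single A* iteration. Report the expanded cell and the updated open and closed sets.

step 1: expand (0,1) (f=4, h=3) → closed; open now [(0,2) g=2 f=4, (1,0) g=1 f=6, (1,2) g=1 f=4, (2,1) g=1 f=6]

expanded=(0,1); open=[(0,2) g=2 f=4, (1,0) g=1 f=6, (1,2) g=1 f=4, (2,1) g=1 f=6]; closed=[(0,1), (1,1)]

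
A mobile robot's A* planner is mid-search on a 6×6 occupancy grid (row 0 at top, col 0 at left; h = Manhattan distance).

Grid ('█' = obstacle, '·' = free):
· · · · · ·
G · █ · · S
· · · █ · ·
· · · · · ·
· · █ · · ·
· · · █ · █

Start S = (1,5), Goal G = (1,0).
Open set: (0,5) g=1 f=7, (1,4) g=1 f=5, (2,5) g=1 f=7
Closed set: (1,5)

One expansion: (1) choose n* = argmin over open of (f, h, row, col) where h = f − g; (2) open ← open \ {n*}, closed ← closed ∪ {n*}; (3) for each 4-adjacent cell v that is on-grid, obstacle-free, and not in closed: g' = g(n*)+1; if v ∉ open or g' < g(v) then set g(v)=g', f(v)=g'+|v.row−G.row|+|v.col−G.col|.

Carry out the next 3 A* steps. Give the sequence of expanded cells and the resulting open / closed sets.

order=[(1,4) → (1,3) → (0,3)]; open=[(0,2) g=4 f=7, (0,4) g=2 f=7, (0,5) g=1 f=7, (2,4) g=2 f=7, (2,5) g=1 f=7]; closed=[(0,3), (1,3), (1,4), (1,5)]

step 1: expand (1,4) (f=5, h=4) → closed; open now [(0,4) g=2 f=7, (0,5) g=1 f=7, (1,3) g=2 f=5, (2,4) g=2 f=7, (2,5) g=1 f=7]
step 2: expand (1,3) (f=5, h=3) → closed; open now [(0,3) g=3 f=7, (0,4) g=2 f=7, (0,5) g=1 f=7, (2,4) g=2 f=7, (2,5) g=1 f=7]
step 3: expand (0,3) (f=7, h=4) → closed; open now [(0,2) g=4 f=7, (0,4) g=2 f=7, (0,5) g=1 f=7, (2,4) g=2 f=7, (2,5) g=1 f=7]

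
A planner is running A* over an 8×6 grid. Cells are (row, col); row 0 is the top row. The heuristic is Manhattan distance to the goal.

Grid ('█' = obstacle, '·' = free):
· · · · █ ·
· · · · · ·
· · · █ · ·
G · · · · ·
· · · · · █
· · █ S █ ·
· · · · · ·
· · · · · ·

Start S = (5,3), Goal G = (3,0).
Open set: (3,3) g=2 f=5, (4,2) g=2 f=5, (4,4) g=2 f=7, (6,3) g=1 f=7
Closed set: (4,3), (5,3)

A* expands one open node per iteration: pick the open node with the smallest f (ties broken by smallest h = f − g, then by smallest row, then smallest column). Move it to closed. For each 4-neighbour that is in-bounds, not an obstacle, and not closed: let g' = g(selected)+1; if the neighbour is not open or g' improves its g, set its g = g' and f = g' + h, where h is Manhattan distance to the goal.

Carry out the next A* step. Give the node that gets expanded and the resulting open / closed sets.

step 1: expand (3,3) (f=5, h=3) → closed; open now [(3,2) g=3 f=5, (3,4) g=3 f=7, (4,2) g=2 f=5, (4,4) g=2 f=7, (6,3) g=1 f=7]

expanded=(3,3); open=[(3,2) g=3 f=5, (3,4) g=3 f=7, (4,2) g=2 f=5, (4,4) g=2 f=7, (6,3) g=1 f=7]; closed=[(3,3), (4,3), (5,3)]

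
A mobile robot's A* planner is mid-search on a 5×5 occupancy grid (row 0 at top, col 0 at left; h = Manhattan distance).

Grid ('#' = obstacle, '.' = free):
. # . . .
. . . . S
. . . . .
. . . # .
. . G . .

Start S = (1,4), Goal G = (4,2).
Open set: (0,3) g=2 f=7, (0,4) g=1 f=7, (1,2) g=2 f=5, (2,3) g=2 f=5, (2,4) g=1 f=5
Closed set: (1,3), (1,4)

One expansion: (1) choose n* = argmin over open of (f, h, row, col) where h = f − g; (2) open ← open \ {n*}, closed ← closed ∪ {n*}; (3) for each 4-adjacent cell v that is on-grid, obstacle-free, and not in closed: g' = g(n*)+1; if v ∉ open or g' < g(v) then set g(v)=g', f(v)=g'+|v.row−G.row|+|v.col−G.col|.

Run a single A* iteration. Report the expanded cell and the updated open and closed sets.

expanded=(1,2); open=[(0,2) g=3 f=7, (0,3) g=2 f=7, (0,4) g=1 f=7, (1,1) g=3 f=7, (2,2) g=3 f=5, (2,3) g=2 f=5, (2,4) g=1 f=5]; closed=[(1,2), (1,3), (1,4)]

step 1: expand (1,2) (f=5, h=3) → closed; open now [(0,2) g=3 f=7, (0,3) g=2 f=7, (0,4) g=1 f=7, (1,1) g=3 f=7, (2,2) g=3 f=5, (2,3) g=2 f=5, (2,4) g=1 f=5]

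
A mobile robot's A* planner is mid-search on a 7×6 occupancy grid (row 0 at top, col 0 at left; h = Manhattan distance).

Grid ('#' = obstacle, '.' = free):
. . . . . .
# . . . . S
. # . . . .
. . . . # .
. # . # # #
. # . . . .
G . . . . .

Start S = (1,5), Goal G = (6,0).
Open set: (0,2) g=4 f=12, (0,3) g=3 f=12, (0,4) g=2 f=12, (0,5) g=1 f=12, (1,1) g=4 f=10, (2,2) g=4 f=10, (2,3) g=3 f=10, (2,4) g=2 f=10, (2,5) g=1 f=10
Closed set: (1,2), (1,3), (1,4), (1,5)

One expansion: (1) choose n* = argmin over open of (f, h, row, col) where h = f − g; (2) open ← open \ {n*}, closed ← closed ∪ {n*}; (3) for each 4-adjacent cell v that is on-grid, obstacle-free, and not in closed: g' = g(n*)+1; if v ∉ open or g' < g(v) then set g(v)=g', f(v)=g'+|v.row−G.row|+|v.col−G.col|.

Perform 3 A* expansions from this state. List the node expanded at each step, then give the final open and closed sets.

step 1: expand (1,1) (f=10, h=6) → closed; open now [(0,1) g=5 f=12, (0,2) g=4 f=12, (0,3) g=3 f=12, (0,4) g=2 f=12, (0,5) g=1 f=12, (2,2) g=4 f=10, (2,3) g=3 f=10, (2,4) g=2 f=10, (2,5) g=1 f=10]
step 2: expand (2,2) (f=10, h=6) → closed; open now [(0,1) g=5 f=12, (0,2) g=4 f=12, (0,3) g=3 f=12, (0,4) g=2 f=12, (0,5) g=1 f=12, (2,3) g=3 f=10, (2,4) g=2 f=10, (2,5) g=1 f=10, (3,2) g=5 f=10]
step 3: expand (3,2) (f=10, h=5) → closed; open now [(0,1) g=5 f=12, (0,2) g=4 f=12, (0,3) g=3 f=12, (0,4) g=2 f=12, (0,5) g=1 f=12, (2,3) g=3 f=10, (2,4) g=2 f=10, (2,5) g=1 f=10, (3,1) g=6 f=10, (3,3) g=6 f=12, (4,2) g=6 f=10]

order=[(1,1) → (2,2) → (3,2)]; open=[(0,1) g=5 f=12, (0,2) g=4 f=12, (0,3) g=3 f=12, (0,4) g=2 f=12, (0,5) g=1 f=12, (2,3) g=3 f=10, (2,4) g=2 f=10, (2,5) g=1 f=10, (3,1) g=6 f=10, (3,3) g=6 f=12, (4,2) g=6 f=10]; closed=[(1,1), (1,2), (1,3), (1,4), (1,5), (2,2), (3,2)]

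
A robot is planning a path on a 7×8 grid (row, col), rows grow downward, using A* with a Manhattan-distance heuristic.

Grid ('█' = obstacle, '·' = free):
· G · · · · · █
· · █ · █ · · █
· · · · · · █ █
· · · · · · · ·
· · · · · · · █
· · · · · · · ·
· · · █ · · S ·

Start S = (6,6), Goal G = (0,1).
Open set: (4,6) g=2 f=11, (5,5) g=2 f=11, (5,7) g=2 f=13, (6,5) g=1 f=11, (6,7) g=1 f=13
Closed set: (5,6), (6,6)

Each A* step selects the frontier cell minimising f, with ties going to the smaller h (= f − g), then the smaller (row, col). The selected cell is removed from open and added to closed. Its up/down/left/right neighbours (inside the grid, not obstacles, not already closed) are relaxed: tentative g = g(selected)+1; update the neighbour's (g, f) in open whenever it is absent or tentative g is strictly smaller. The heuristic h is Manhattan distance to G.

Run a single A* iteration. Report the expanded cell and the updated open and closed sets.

expanded=(4,6); open=[(3,6) g=3 f=11, (4,5) g=3 f=11, (5,5) g=2 f=11, (5,7) g=2 f=13, (6,5) g=1 f=11, (6,7) g=1 f=13]; closed=[(4,6), (5,6), (6,6)]

step 1: expand (4,6) (f=11, h=9) → closed; open now [(3,6) g=3 f=11, (4,5) g=3 f=11, (5,5) g=2 f=11, (5,7) g=2 f=13, (6,5) g=1 f=11, (6,7) g=1 f=13]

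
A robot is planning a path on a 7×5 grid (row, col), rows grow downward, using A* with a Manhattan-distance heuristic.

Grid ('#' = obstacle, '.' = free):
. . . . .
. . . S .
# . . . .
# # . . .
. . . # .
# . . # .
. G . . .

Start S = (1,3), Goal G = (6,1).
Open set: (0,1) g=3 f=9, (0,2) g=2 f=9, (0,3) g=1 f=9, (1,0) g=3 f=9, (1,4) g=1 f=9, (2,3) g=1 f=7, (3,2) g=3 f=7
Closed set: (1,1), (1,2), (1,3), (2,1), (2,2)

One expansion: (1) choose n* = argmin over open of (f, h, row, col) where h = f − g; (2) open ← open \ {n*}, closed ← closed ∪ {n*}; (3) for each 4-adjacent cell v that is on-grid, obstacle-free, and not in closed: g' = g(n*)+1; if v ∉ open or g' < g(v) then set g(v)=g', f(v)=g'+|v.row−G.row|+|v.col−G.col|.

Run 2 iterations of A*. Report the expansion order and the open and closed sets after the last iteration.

step 1: expand (3,2) (f=7, h=4) → closed; open now [(0,1) g=3 f=9, (0,2) g=2 f=9, (0,3) g=1 f=9, (1,0) g=3 f=9, (1,4) g=1 f=9, (2,3) g=1 f=7, (3,3) g=4 f=9, (4,2) g=4 f=7]
step 2: expand (4,2) (f=7, h=3) → closed; open now [(0,1) g=3 f=9, (0,2) g=2 f=9, (0,3) g=1 f=9, (1,0) g=3 f=9, (1,4) g=1 f=9, (2,3) g=1 f=7, (3,3) g=4 f=9, (4,1) g=5 f=7, (5,2) g=5 f=7]

order=[(3,2) → (4,2)]; open=[(0,1) g=3 f=9, (0,2) g=2 f=9, (0,3) g=1 f=9, (1,0) g=3 f=9, (1,4) g=1 f=9, (2,3) g=1 f=7, (3,3) g=4 f=9, (4,1) g=5 f=7, (5,2) g=5 f=7]; closed=[(1,1), (1,2), (1,3), (2,1), (2,2), (3,2), (4,2)]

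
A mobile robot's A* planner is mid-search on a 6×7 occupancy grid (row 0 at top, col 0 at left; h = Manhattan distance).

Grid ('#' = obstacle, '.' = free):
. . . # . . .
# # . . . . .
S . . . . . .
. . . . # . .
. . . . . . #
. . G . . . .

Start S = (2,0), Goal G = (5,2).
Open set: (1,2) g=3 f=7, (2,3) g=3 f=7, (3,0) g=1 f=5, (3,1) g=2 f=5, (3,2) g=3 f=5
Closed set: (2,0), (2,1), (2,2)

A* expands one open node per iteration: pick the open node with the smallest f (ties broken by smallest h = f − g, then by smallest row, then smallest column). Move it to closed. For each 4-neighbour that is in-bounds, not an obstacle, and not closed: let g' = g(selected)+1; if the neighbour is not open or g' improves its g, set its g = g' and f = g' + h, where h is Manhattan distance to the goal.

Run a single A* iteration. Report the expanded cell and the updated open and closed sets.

step 1: expand (3,2) (f=5, h=2) → closed; open now [(1,2) g=3 f=7, (2,3) g=3 f=7, (3,0) g=1 f=5, (3,1) g=2 f=5, (3,3) g=4 f=7, (4,2) g=4 f=5]

expanded=(3,2); open=[(1,2) g=3 f=7, (2,3) g=3 f=7, (3,0) g=1 f=5, (3,1) g=2 f=5, (3,3) g=4 f=7, (4,2) g=4 f=5]; closed=[(2,0), (2,1), (2,2), (3,2)]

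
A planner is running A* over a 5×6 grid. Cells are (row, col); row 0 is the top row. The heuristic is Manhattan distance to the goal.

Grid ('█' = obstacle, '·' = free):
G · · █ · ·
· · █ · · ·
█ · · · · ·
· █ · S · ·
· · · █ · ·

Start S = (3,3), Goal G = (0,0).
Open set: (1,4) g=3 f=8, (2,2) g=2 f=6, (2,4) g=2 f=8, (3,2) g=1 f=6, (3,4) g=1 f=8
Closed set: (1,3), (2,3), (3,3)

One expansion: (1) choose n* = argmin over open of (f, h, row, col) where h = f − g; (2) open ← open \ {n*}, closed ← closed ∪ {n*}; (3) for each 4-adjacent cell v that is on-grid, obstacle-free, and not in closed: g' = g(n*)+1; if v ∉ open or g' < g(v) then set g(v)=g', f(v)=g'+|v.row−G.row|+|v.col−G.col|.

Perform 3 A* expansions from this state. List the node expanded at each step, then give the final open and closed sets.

order=[(2,2) → (2,1) → (1,1)]; open=[(0,1) g=5 f=6, (1,0) g=5 f=6, (1,4) g=3 f=8, (2,4) g=2 f=8, (3,2) g=1 f=6, (3,4) g=1 f=8]; closed=[(1,1), (1,3), (2,1), (2,2), (2,3), (3,3)]

step 1: expand (2,2) (f=6, h=4) → closed; open now [(1,4) g=3 f=8, (2,1) g=3 f=6, (2,4) g=2 f=8, (3,2) g=1 f=6, (3,4) g=1 f=8]
step 2: expand (2,1) (f=6, h=3) → closed; open now [(1,1) g=4 f=6, (1,4) g=3 f=8, (2,4) g=2 f=8, (3,2) g=1 f=6, (3,4) g=1 f=8]
step 3: expand (1,1) (f=6, h=2) → closed; open now [(0,1) g=5 f=6, (1,0) g=5 f=6, (1,4) g=3 f=8, (2,4) g=2 f=8, (3,2) g=1 f=6, (3,4) g=1 f=8]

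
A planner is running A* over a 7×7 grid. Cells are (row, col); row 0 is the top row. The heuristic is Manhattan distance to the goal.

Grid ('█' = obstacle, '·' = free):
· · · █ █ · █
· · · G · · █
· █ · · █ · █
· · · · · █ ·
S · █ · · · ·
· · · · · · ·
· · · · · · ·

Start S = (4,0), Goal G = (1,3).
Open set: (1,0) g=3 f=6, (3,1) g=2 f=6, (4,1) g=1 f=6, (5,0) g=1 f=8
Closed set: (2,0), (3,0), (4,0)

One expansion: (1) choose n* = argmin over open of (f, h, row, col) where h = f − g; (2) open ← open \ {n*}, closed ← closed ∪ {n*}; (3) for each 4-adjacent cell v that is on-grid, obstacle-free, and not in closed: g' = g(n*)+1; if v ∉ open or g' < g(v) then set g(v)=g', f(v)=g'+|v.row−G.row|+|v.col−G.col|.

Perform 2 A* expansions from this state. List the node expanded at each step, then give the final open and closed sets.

step 1: expand (1,0) (f=6, h=3) → closed; open now [(0,0) g=4 f=8, (1,1) g=4 f=6, (3,1) g=2 f=6, (4,1) g=1 f=6, (5,0) g=1 f=8]
step 2: expand (1,1) (f=6, h=2) → closed; open now [(0,0) g=4 f=8, (0,1) g=5 f=8, (1,2) g=5 f=6, (3,1) g=2 f=6, (4,1) g=1 f=6, (5,0) g=1 f=8]

order=[(1,0) → (1,1)]; open=[(0,0) g=4 f=8, (0,1) g=5 f=8, (1,2) g=5 f=6, (3,1) g=2 f=6, (4,1) g=1 f=6, (5,0) g=1 f=8]; closed=[(1,0), (1,1), (2,0), (3,0), (4,0)]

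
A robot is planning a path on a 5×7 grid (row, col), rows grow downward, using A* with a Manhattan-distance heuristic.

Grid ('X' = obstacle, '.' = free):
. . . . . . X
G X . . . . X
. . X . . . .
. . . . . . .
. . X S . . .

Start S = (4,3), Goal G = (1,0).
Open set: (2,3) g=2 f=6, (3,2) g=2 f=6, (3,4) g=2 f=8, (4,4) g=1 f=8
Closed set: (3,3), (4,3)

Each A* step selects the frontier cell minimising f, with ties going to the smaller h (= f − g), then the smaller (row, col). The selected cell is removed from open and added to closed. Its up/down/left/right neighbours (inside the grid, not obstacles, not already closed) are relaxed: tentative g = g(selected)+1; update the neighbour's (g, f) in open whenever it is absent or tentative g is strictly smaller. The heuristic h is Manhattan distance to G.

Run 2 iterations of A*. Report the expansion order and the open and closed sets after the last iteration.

step 1: expand (2,3) (f=6, h=4) → closed; open now [(1,3) g=3 f=6, (2,4) g=3 f=8, (3,2) g=2 f=6, (3,4) g=2 f=8, (4,4) g=1 f=8]
step 2: expand (1,3) (f=6, h=3) → closed; open now [(0,3) g=4 f=8, (1,2) g=4 f=6, (1,4) g=4 f=8, (2,4) g=3 f=8, (3,2) g=2 f=6, (3,4) g=2 f=8, (4,4) g=1 f=8]

order=[(2,3) → (1,3)]; open=[(0,3) g=4 f=8, (1,2) g=4 f=6, (1,4) g=4 f=8, (2,4) g=3 f=8, (3,2) g=2 f=6, (3,4) g=2 f=8, (4,4) g=1 f=8]; closed=[(1,3), (2,3), (3,3), (4,3)]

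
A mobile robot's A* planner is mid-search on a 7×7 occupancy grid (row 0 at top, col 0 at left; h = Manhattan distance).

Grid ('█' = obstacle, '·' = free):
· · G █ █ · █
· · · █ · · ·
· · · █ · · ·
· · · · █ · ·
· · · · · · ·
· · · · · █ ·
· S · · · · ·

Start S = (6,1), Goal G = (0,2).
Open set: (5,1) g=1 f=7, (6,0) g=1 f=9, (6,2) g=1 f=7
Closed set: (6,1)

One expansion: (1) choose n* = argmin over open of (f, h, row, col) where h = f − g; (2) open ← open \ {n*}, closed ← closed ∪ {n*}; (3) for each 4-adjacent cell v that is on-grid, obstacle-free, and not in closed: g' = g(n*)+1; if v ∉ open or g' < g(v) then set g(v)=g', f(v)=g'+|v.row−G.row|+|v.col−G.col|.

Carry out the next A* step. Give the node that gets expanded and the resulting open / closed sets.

expanded=(5,1); open=[(4,1) g=2 f=7, (5,0) g=2 f=9, (5,2) g=2 f=7, (6,0) g=1 f=9, (6,2) g=1 f=7]; closed=[(5,1), (6,1)]

step 1: expand (5,1) (f=7, h=6) → closed; open now [(4,1) g=2 f=7, (5,0) g=2 f=9, (5,2) g=2 f=7, (6,0) g=1 f=9, (6,2) g=1 f=7]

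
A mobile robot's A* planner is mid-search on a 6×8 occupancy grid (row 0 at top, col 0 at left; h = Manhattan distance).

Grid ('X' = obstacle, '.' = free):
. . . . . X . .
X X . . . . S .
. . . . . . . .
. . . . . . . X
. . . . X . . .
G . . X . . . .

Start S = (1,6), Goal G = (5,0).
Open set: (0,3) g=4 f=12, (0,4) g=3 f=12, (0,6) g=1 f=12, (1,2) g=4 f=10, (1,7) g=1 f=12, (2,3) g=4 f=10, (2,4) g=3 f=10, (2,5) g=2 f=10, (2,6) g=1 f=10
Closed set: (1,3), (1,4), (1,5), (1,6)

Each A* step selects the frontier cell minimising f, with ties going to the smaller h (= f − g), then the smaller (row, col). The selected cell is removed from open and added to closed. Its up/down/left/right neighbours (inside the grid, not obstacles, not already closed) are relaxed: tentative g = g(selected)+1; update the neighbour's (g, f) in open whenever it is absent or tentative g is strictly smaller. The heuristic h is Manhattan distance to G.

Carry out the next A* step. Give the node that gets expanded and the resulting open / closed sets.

expanded=(1,2); open=[(0,2) g=5 f=12, (0,3) g=4 f=12, (0,4) g=3 f=12, (0,6) g=1 f=12, (1,7) g=1 f=12, (2,2) g=5 f=10, (2,3) g=4 f=10, (2,4) g=3 f=10, (2,5) g=2 f=10, (2,6) g=1 f=10]; closed=[(1,2), (1,3), (1,4), (1,5), (1,6)]

step 1: expand (1,2) (f=10, h=6) → closed; open now [(0,2) g=5 f=12, (0,3) g=4 f=12, (0,4) g=3 f=12, (0,6) g=1 f=12, (1,7) g=1 f=12, (2,2) g=5 f=10, (2,3) g=4 f=10, (2,4) g=3 f=10, (2,5) g=2 f=10, (2,6) g=1 f=10]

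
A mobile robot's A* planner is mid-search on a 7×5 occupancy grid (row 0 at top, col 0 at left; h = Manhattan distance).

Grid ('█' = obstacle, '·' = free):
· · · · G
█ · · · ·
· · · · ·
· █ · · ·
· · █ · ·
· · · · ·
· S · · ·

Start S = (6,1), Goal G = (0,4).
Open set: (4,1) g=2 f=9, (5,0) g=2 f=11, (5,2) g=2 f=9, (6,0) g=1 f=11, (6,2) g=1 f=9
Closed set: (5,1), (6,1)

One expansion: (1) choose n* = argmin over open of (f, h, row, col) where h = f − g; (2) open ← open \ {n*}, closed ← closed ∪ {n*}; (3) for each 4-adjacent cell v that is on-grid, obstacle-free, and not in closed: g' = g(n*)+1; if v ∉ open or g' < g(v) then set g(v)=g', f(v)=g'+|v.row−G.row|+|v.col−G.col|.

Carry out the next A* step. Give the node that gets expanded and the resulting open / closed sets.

step 1: expand (4,1) (f=9, h=7) → closed; open now [(4,0) g=3 f=11, (5,0) g=2 f=11, (5,2) g=2 f=9, (6,0) g=1 f=11, (6,2) g=1 f=9]

expanded=(4,1); open=[(4,0) g=3 f=11, (5,0) g=2 f=11, (5,2) g=2 f=9, (6,0) g=1 f=11, (6,2) g=1 f=9]; closed=[(4,1), (5,1), (6,1)]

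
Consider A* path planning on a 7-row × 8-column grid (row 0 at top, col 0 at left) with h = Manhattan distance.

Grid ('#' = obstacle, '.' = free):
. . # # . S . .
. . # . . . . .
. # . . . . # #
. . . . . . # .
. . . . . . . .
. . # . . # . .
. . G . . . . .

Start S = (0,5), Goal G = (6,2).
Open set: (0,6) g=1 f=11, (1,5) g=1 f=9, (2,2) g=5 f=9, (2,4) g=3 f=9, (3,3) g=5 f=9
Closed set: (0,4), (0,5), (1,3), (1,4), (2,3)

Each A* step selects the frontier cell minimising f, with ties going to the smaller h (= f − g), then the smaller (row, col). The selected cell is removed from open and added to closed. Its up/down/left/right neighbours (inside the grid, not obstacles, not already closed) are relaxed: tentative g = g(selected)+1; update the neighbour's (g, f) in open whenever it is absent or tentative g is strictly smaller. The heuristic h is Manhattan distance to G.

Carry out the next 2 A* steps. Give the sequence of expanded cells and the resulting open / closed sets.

order=[(2,2) → (3,2)]; open=[(0,6) g=1 f=11, (1,5) g=1 f=9, (2,4) g=3 f=9, (3,1) g=7 f=11, (3,3) g=5 f=9, (4,2) g=7 f=9]; closed=[(0,4), (0,5), (1,3), (1,4), (2,2), (2,3), (3,2)]

step 1: expand (2,2) (f=9, h=4) → closed; open now [(0,6) g=1 f=11, (1,5) g=1 f=9, (2,4) g=3 f=9, (3,2) g=6 f=9, (3,3) g=5 f=9]
step 2: expand (3,2) (f=9, h=3) → closed; open now [(0,6) g=1 f=11, (1,5) g=1 f=9, (2,4) g=3 f=9, (3,1) g=7 f=11, (3,3) g=5 f=9, (4,2) g=7 f=9]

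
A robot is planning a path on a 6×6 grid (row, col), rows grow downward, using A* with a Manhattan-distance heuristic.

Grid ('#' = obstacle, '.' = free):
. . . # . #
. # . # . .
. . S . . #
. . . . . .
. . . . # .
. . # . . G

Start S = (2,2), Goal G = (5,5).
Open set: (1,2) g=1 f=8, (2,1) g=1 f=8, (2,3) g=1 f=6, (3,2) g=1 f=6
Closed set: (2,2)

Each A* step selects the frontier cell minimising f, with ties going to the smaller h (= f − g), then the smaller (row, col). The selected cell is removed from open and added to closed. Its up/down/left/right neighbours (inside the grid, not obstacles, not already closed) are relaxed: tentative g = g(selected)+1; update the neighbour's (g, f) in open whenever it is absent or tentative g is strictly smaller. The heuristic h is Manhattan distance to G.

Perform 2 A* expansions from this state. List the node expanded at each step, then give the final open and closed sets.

order=[(2,3) → (2,4)]; open=[(1,2) g=1 f=8, (1,4) g=3 f=8, (2,1) g=1 f=8, (3,2) g=1 f=6, (3,3) g=2 f=6, (3,4) g=3 f=6]; closed=[(2,2), (2,3), (2,4)]

step 1: expand (2,3) (f=6, h=5) → closed; open now [(1,2) g=1 f=8, (2,1) g=1 f=8, (2,4) g=2 f=6, (3,2) g=1 f=6, (3,3) g=2 f=6]
step 2: expand (2,4) (f=6, h=4) → closed; open now [(1,2) g=1 f=8, (1,4) g=3 f=8, (2,1) g=1 f=8, (3,2) g=1 f=6, (3,3) g=2 f=6, (3,4) g=3 f=6]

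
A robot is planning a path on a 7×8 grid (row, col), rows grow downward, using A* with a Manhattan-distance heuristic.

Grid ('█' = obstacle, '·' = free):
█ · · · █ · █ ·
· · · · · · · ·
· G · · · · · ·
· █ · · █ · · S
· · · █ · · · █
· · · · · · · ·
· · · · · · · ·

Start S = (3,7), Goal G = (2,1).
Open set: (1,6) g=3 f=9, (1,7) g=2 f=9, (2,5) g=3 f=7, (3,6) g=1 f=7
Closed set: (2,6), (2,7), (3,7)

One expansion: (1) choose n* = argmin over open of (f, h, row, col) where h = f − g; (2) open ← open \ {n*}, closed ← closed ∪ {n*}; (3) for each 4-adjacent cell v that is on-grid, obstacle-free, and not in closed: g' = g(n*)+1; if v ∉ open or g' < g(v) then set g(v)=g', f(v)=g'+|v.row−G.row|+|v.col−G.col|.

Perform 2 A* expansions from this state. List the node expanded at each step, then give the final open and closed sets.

order=[(2,5) → (2,4)]; open=[(1,4) g=5 f=9, (1,5) g=4 f=9, (1,6) g=3 f=9, (1,7) g=2 f=9, (2,3) g=5 f=7, (3,5) g=4 f=9, (3,6) g=1 f=7]; closed=[(2,4), (2,5), (2,6), (2,7), (3,7)]

step 1: expand (2,5) (f=7, h=4) → closed; open now [(1,5) g=4 f=9, (1,6) g=3 f=9, (1,7) g=2 f=9, (2,4) g=4 f=7, (3,5) g=4 f=9, (3,6) g=1 f=7]
step 2: expand (2,4) (f=7, h=3) → closed; open now [(1,4) g=5 f=9, (1,5) g=4 f=9, (1,6) g=3 f=9, (1,7) g=2 f=9, (2,3) g=5 f=7, (3,5) g=4 f=9, (3,6) g=1 f=7]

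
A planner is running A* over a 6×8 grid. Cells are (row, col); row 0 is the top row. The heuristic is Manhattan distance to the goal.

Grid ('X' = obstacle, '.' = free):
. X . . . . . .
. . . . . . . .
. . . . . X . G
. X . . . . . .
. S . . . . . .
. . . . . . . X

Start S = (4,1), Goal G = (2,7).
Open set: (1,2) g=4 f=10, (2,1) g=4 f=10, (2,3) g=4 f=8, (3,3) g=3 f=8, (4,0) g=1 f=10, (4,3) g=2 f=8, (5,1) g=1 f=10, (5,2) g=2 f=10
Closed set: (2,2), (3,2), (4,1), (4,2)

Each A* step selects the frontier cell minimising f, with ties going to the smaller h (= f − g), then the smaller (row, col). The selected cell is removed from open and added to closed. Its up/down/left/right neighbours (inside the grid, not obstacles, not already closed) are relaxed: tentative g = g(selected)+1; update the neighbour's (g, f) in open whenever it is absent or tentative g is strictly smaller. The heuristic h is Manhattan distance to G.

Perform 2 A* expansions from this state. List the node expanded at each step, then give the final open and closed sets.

step 1: expand (2,3) (f=8, h=4) → closed; open now [(1,2) g=4 f=10, (1,3) g=5 f=10, (2,1) g=4 f=10, (2,4) g=5 f=8, (3,3) g=3 f=8, (4,0) g=1 f=10, (4,3) g=2 f=8, (5,1) g=1 f=10, (5,2) g=2 f=10]
step 2: expand (2,4) (f=8, h=3) → closed; open now [(1,2) g=4 f=10, (1,3) g=5 f=10, (1,4) g=6 f=10, (2,1) g=4 f=10, (3,3) g=3 f=8, (3,4) g=6 f=10, (4,0) g=1 f=10, (4,3) g=2 f=8, (5,1) g=1 f=10, (5,2) g=2 f=10]

order=[(2,3) → (2,4)]; open=[(1,2) g=4 f=10, (1,3) g=5 f=10, (1,4) g=6 f=10, (2,1) g=4 f=10, (3,3) g=3 f=8, (3,4) g=6 f=10, (4,0) g=1 f=10, (4,3) g=2 f=8, (5,1) g=1 f=10, (5,2) g=2 f=10]; closed=[(2,2), (2,3), (2,4), (3,2), (4,1), (4,2)]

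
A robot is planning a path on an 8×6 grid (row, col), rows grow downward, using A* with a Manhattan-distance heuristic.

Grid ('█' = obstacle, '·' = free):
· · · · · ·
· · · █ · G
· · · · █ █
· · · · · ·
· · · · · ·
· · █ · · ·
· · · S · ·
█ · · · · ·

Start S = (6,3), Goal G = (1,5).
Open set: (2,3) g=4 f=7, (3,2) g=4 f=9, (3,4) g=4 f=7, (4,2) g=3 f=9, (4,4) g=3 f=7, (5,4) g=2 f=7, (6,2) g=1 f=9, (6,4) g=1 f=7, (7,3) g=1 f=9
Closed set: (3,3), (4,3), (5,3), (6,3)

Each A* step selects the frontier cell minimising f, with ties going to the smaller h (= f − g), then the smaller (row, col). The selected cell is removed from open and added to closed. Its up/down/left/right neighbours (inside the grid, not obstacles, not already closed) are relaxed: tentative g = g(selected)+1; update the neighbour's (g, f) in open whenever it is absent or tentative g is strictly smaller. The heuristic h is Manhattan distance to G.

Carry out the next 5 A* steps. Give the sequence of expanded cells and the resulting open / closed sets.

step 1: expand (2,3) (f=7, h=3) → closed; open now [(2,2) g=5 f=9, (3,2) g=4 f=9, (3,4) g=4 f=7, (4,2) g=3 f=9, (4,4) g=3 f=7, (5,4) g=2 f=7, (6,2) g=1 f=9, (6,4) g=1 f=7, (7,3) g=1 f=9]
step 2: expand (3,4) (f=7, h=3) → closed; open now [(2,2) g=5 f=9, (3,2) g=4 f=9, (3,5) g=5 f=7, (4,2) g=3 f=9, (4,4) g=3 f=7, (5,4) g=2 f=7, (6,2) g=1 f=9, (6,4) g=1 f=7, (7,3) g=1 f=9]
step 3: expand (3,5) (f=7, h=2) → closed; open now [(2,2) g=5 f=9, (3,2) g=4 f=9, (4,2) g=3 f=9, (4,4) g=3 f=7, (4,5) g=6 f=9, (5,4) g=2 f=7, (6,2) g=1 f=9, (6,4) g=1 f=7, (7,3) g=1 f=9]
step 4: expand (4,4) (f=7, h=4) → closed; open now [(2,2) g=5 f=9, (3,2) g=4 f=9, (4,2) g=3 f=9, (4,5) g=4 f=7, (5,4) g=2 f=7, (6,2) g=1 f=9, (6,4) g=1 f=7, (7,3) g=1 f=9]
step 5: expand (4,5) (f=7, h=3) → closed; open now [(2,2) g=5 f=9, (3,2) g=4 f=9, (4,2) g=3 f=9, (5,4) g=2 f=7, (5,5) g=5 f=9, (6,2) g=1 f=9, (6,4) g=1 f=7, (7,3) g=1 f=9]

order=[(2,3) → (3,4) → (3,5) → (4,4) → (4,5)]; open=[(2,2) g=5 f=9, (3,2) g=4 f=9, (4,2) g=3 f=9, (5,4) g=2 f=7, (5,5) g=5 f=9, (6,2) g=1 f=9, (6,4) g=1 f=7, (7,3) g=1 f=9]; closed=[(2,3), (3,3), (3,4), (3,5), (4,3), (4,4), (4,5), (5,3), (6,3)]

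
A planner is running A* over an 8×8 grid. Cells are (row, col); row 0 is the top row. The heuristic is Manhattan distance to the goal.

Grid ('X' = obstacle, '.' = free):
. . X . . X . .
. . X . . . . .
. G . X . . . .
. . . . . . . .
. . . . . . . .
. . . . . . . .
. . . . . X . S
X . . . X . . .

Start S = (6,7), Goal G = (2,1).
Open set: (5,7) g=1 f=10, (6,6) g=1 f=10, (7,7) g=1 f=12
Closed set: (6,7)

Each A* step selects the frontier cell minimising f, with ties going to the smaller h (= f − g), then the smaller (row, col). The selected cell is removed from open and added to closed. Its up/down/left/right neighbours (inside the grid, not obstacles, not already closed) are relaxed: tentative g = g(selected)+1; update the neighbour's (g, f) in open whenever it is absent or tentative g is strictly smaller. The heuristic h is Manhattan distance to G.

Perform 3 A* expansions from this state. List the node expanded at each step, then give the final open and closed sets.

step 1: expand (5,7) (f=10, h=9) → closed; open now [(4,7) g=2 f=10, (5,6) g=2 f=10, (6,6) g=1 f=10, (7,7) g=1 f=12]
step 2: expand (4,7) (f=10, h=8) → closed; open now [(3,7) g=3 f=10, (4,6) g=3 f=10, (5,6) g=2 f=10, (6,6) g=1 f=10, (7,7) g=1 f=12]
step 3: expand (3,7) (f=10, h=7) → closed; open now [(2,7) g=4 f=10, (3,6) g=4 f=10, (4,6) g=3 f=10, (5,6) g=2 f=10, (6,6) g=1 f=10, (7,7) g=1 f=12]

order=[(5,7) → (4,7) → (3,7)]; open=[(2,7) g=4 f=10, (3,6) g=4 f=10, (4,6) g=3 f=10, (5,6) g=2 f=10, (6,6) g=1 f=10, (7,7) g=1 f=12]; closed=[(3,7), (4,7), (5,7), (6,7)]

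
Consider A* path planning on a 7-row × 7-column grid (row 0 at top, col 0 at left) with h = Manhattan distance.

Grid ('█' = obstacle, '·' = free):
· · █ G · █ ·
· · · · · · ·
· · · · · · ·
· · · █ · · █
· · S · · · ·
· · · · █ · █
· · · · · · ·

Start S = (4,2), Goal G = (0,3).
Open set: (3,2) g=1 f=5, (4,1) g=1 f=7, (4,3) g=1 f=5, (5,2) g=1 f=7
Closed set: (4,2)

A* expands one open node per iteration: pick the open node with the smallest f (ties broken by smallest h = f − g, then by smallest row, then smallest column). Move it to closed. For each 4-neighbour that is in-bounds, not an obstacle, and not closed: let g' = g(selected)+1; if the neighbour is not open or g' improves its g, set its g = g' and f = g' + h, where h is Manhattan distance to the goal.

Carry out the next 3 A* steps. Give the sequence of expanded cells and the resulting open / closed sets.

order=[(3,2) → (2,2) → (1,2)]; open=[(1,1) g=4 f=7, (1,3) g=4 f=5, (2,1) g=3 f=7, (2,3) g=3 f=5, (3,1) g=2 f=7, (4,1) g=1 f=7, (4,3) g=1 f=5, (5,2) g=1 f=7]; closed=[(1,2), (2,2), (3,2), (4,2)]

step 1: expand (3,2) (f=5, h=4) → closed; open now [(2,2) g=2 f=5, (3,1) g=2 f=7, (4,1) g=1 f=7, (4,3) g=1 f=5, (5,2) g=1 f=7]
step 2: expand (2,2) (f=5, h=3) → closed; open now [(1,2) g=3 f=5, (2,1) g=3 f=7, (2,3) g=3 f=5, (3,1) g=2 f=7, (4,1) g=1 f=7, (4,3) g=1 f=5, (5,2) g=1 f=7]
step 3: expand (1,2) (f=5, h=2) → closed; open now [(1,1) g=4 f=7, (1,3) g=4 f=5, (2,1) g=3 f=7, (2,3) g=3 f=5, (3,1) g=2 f=7, (4,1) g=1 f=7, (4,3) g=1 f=5, (5,2) g=1 f=7]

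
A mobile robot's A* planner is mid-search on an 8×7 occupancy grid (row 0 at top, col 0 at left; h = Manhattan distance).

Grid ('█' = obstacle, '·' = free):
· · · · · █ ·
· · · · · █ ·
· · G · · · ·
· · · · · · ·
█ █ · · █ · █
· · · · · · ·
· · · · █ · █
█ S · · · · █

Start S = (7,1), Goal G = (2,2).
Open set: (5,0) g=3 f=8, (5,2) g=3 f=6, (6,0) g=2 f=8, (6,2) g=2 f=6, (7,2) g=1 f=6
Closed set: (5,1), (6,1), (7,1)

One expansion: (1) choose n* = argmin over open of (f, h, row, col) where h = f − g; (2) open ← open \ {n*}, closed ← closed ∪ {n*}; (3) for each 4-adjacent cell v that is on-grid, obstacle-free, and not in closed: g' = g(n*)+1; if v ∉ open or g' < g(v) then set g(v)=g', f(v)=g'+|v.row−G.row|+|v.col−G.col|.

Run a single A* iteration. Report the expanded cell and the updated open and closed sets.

expanded=(5,2); open=[(4,2) g=4 f=6, (5,0) g=3 f=8, (5,3) g=4 f=8, (6,0) g=2 f=8, (6,2) g=2 f=6, (7,2) g=1 f=6]; closed=[(5,1), (5,2), (6,1), (7,1)]

step 1: expand (5,2) (f=6, h=3) → closed; open now [(4,2) g=4 f=6, (5,0) g=3 f=8, (5,3) g=4 f=8, (6,0) g=2 f=8, (6,2) g=2 f=6, (7,2) g=1 f=6]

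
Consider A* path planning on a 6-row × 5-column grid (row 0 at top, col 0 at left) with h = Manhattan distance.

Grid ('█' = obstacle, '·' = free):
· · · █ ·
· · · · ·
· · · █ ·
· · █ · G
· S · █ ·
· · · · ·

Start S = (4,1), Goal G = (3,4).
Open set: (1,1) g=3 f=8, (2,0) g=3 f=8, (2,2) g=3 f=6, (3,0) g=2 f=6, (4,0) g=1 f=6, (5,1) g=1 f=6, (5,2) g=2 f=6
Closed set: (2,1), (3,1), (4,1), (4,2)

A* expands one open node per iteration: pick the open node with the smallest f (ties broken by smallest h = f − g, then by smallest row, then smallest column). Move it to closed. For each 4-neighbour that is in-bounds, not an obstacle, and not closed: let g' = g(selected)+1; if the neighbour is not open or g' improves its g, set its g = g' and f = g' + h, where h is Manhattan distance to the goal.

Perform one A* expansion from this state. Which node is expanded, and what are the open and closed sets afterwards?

step 1: expand (2,2) (f=6, h=3) → closed; open now [(1,1) g=3 f=8, (1,2) g=4 f=8, (2,0) g=3 f=8, (3,0) g=2 f=6, (4,0) g=1 f=6, (5,1) g=1 f=6, (5,2) g=2 f=6]

expanded=(2,2); open=[(1,1) g=3 f=8, (1,2) g=4 f=8, (2,0) g=3 f=8, (3,0) g=2 f=6, (4,0) g=1 f=6, (5,1) g=1 f=6, (5,2) g=2 f=6]; closed=[(2,1), (2,2), (3,1), (4,1), (4,2)]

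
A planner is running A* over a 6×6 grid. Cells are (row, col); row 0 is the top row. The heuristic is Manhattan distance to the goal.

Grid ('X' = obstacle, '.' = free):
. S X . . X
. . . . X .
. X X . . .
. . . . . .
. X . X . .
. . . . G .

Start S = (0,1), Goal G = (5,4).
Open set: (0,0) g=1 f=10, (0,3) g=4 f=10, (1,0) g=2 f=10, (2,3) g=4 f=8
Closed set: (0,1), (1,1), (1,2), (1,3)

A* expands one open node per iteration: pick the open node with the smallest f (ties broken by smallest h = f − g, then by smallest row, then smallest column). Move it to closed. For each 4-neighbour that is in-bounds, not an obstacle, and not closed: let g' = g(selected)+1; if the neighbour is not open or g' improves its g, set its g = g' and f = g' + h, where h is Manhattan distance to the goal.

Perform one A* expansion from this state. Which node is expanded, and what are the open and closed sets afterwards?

expanded=(2,3); open=[(0,0) g=1 f=10, (0,3) g=4 f=10, (1,0) g=2 f=10, (2,4) g=5 f=8, (3,3) g=5 f=8]; closed=[(0,1), (1,1), (1,2), (1,3), (2,3)]

step 1: expand (2,3) (f=8, h=4) → closed; open now [(0,0) g=1 f=10, (0,3) g=4 f=10, (1,0) g=2 f=10, (2,4) g=5 f=8, (3,3) g=5 f=8]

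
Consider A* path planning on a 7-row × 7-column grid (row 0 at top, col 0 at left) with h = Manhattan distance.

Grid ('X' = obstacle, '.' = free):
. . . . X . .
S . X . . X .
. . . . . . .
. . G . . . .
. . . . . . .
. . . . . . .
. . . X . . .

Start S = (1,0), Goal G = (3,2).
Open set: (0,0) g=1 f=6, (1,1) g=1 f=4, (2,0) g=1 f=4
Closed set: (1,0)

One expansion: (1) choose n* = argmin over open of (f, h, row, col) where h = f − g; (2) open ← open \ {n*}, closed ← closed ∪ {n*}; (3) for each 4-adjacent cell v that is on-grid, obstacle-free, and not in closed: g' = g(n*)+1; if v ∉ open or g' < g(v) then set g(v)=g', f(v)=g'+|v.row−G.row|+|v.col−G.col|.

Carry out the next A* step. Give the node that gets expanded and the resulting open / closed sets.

step 1: expand (1,1) (f=4, h=3) → closed; open now [(0,0) g=1 f=6, (0,1) g=2 f=6, (2,0) g=1 f=4, (2,1) g=2 f=4]

expanded=(1,1); open=[(0,0) g=1 f=6, (0,1) g=2 f=6, (2,0) g=1 f=4, (2,1) g=2 f=4]; closed=[(1,0), (1,1)]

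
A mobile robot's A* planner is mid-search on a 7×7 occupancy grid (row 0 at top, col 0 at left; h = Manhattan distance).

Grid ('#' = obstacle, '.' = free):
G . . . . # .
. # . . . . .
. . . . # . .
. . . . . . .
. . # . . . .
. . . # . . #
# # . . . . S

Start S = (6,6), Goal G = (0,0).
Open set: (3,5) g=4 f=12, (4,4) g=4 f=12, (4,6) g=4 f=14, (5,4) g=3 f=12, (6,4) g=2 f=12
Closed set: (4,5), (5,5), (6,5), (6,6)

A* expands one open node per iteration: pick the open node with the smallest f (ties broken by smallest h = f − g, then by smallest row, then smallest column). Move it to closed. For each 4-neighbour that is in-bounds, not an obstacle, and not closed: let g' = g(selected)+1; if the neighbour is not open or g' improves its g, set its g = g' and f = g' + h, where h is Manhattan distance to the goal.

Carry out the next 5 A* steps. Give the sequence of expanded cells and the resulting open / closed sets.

step 1: expand (3,5) (f=12, h=8) → closed; open now [(2,5) g=5 f=12, (3,4) g=5 f=12, (3,6) g=5 f=14, (4,4) g=4 f=12, (4,6) g=4 f=14, (5,4) g=3 f=12, (6,4) g=2 f=12]
step 2: expand (2,5) (f=12, h=7) → closed; open now [(1,5) g=6 f=12, (2,6) g=6 f=14, (3,4) g=5 f=12, (3,6) g=5 f=14, (4,4) g=4 f=12, (4,6) g=4 f=14, (5,4) g=3 f=12, (6,4) g=2 f=12]
step 3: expand (1,5) (f=12, h=6) → closed; open now [(1,4) g=7 f=12, (1,6) g=7 f=14, (2,6) g=6 f=14, (3,4) g=5 f=12, (3,6) g=5 f=14, (4,4) g=4 f=12, (4,6) g=4 f=14, (5,4) g=3 f=12, (6,4) g=2 f=12]
step 4: expand (1,4) (f=12, h=5) → closed; open now [(0,4) g=8 f=12, (1,3) g=8 f=12, (1,6) g=7 f=14, (2,6) g=6 f=14, (3,4) g=5 f=12, (3,6) g=5 f=14, (4,4) g=4 f=12, (4,6) g=4 f=14, (5,4) g=3 f=12, (6,4) g=2 f=12]
step 5: expand (0,4) (f=12, h=4) → closed; open now [(0,3) g=9 f=12, (1,3) g=8 f=12, (1,6) g=7 f=14, (2,6) g=6 f=14, (3,4) g=5 f=12, (3,6) g=5 f=14, (4,4) g=4 f=12, (4,6) g=4 f=14, (5,4) g=3 f=12, (6,4) g=2 f=12]

order=[(3,5) → (2,5) → (1,5) → (1,4) → (0,4)]; open=[(0,3) g=9 f=12, (1,3) g=8 f=12, (1,6) g=7 f=14, (2,6) g=6 f=14, (3,4) g=5 f=12, (3,6) g=5 f=14, (4,4) g=4 f=12, (4,6) g=4 f=14, (5,4) g=3 f=12, (6,4) g=2 f=12]; closed=[(0,4), (1,4), (1,5), (2,5), (3,5), (4,5), (5,5), (6,5), (6,6)]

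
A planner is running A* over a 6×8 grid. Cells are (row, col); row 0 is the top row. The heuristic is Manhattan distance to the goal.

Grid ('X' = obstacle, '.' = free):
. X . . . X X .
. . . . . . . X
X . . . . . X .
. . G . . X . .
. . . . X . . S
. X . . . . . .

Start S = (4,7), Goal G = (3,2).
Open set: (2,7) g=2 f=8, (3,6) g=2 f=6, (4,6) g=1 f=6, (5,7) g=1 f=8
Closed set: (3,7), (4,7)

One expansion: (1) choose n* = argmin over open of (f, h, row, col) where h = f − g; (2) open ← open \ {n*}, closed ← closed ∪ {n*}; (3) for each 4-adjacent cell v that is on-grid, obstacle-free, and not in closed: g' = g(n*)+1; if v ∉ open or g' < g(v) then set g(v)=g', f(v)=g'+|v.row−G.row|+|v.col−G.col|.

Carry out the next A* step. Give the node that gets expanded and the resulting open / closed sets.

step 1: expand (3,6) (f=6, h=4) → closed; open now [(2,7) g=2 f=8, (4,6) g=1 f=6, (5,7) g=1 f=8]

expanded=(3,6); open=[(2,7) g=2 f=8, (4,6) g=1 f=6, (5,7) g=1 f=8]; closed=[(3,6), (3,7), (4,7)]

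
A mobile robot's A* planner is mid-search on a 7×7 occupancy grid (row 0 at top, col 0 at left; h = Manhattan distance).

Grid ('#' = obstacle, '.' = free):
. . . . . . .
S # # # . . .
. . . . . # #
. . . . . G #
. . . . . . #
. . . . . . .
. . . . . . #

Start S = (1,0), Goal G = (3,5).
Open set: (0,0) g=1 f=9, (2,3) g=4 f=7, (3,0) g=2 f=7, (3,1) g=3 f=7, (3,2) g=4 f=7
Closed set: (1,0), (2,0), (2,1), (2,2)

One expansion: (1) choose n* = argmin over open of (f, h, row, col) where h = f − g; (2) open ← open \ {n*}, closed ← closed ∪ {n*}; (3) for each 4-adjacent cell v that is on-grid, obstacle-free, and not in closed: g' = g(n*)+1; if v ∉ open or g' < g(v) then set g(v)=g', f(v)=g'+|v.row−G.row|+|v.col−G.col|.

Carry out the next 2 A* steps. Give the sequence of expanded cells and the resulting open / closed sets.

step 1: expand (2,3) (f=7, h=3) → closed; open now [(0,0) g=1 f=9, (2,4) g=5 f=7, (3,0) g=2 f=7, (3,1) g=3 f=7, (3,2) g=4 f=7, (3,3) g=5 f=7]
step 2: expand (2,4) (f=7, h=2) → closed; open now [(0,0) g=1 f=9, (1,4) g=6 f=9, (3,0) g=2 f=7, (3,1) g=3 f=7, (3,2) g=4 f=7, (3,3) g=5 f=7, (3,4) g=6 f=7]

order=[(2,3) → (2,4)]; open=[(0,0) g=1 f=9, (1,4) g=6 f=9, (3,0) g=2 f=7, (3,1) g=3 f=7, (3,2) g=4 f=7, (3,3) g=5 f=7, (3,4) g=6 f=7]; closed=[(1,0), (2,0), (2,1), (2,2), (2,3), (2,4)]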